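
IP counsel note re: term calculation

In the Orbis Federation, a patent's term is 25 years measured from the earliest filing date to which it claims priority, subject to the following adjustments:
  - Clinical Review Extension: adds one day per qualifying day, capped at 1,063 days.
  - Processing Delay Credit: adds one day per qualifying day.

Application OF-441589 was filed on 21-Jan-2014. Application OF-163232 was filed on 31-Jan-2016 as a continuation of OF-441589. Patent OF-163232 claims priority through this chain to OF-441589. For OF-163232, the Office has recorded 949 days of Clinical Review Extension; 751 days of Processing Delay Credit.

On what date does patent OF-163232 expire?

Earliest priority filing: 21 January 2014.
Base term: 21 January 2014 + 25 years → 21 January 2039.
Clinical Review Extension: 949 days (within the 1063-day cap) → +949 days → 27 August 2041.
Processing Delay Credit: +751 days → 17 September 2043.

2043-09-17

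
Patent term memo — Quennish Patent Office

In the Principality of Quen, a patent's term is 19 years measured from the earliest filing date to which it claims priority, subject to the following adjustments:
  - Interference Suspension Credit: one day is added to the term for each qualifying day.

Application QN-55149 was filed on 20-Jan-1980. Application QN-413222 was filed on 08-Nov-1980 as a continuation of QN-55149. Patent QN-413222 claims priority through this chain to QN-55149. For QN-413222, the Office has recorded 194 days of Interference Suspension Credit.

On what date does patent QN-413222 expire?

1999-08-02

Earliest priority filing: 20 January 1980.
Base term: 20 January 1980 + 19 years → 20 January 1999.
Interference Suspension Credit: +194 days → 2 August 1999.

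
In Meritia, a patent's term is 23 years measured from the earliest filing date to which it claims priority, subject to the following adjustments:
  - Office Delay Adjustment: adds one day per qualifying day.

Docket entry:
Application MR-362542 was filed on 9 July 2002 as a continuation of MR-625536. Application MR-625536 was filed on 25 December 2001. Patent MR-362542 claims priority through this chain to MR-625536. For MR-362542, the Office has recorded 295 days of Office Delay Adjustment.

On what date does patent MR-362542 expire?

October 16, 2025

Earliest priority filing: 25 December 2001.
Base term: 25 December 2001 + 23 years → 25 December 2024.
Office Delay Adjustment: +295 days → 16 October 2025.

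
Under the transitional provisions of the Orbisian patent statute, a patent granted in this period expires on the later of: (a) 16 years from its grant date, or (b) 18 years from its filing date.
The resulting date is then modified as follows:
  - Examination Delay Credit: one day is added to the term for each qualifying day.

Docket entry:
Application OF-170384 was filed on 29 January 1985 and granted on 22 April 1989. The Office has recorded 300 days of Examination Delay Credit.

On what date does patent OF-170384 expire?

(a) grant + 16 years → 22 April 2005.
(b) filing + 18 years → 29 January 2003.
Later of the two: 22 April 2005.
Examination Delay Credit: +300 days → 16 February 2006.

2006-02-16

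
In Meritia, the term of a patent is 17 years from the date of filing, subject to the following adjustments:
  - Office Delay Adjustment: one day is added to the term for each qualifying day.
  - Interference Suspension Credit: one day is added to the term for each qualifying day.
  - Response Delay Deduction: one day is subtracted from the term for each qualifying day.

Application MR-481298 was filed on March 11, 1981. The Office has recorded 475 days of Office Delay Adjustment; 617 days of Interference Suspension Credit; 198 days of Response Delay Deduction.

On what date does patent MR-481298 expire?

Base term: filing date + 17 years → 11 March 1998.
Office Delay Adjustment: +475 days → 29 June 1999.
Interference Suspension Credit: +617 days → 7 March 2001.
Response Delay Deduction: −198 days → 21 August 2000.

August 21, 2000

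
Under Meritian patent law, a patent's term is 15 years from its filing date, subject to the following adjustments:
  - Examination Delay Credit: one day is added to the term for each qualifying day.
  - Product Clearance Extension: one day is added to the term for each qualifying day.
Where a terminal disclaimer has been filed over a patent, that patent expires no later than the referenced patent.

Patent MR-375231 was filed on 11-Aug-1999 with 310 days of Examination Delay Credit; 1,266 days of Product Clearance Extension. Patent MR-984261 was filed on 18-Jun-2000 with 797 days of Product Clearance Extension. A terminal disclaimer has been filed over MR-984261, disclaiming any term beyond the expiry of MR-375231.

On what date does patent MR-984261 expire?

Natural term of MR-984261:
  Base: filing + 15 years → 18 June 2015.
  Product Clearance Extension: +797 days → 23 August 2017.
Expiry of referenced patent MR-375231:
  Base: filing + 15 years → 11 August 2014.
  Examination Delay Credit: +310 days → 17 June 2015.
  Product Clearance Extension: +1266 days → 4 December 2018.
Terminal disclaimer: MR-984261 expires on the earlier of 23 August 2017 and 4 December 2018.

August 23, 2017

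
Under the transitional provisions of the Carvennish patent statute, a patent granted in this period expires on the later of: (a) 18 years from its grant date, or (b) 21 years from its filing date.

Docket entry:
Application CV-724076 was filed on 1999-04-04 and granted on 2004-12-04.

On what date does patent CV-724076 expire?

2022-12-04

(a) grant + 18 years → 4 December 2022.
(b) filing + 21 years → 4 April 2020.
Later of the two: 4 December 2022.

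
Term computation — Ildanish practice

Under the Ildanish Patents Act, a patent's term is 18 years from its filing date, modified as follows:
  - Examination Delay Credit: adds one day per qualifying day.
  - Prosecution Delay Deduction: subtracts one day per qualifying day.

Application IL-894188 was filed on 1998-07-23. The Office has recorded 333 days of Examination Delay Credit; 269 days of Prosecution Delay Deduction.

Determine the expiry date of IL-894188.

September 25, 2016

Base term: filing date + 18 years → 23 July 2016.
Examination Delay Credit: +333 days → 21 June 2017.
Prosecution Delay Deduction: −269 days → 25 September 2016.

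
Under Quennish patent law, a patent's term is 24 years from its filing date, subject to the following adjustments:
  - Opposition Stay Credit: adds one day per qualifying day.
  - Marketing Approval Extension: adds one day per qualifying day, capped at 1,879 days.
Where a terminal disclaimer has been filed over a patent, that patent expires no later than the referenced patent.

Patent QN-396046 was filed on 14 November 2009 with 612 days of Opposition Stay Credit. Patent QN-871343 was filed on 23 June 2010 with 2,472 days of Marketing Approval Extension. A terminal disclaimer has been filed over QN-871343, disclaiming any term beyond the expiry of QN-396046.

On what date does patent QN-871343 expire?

Natural term of QN-871343:
  Base: filing + 24 years → 23 June 2034.
  Marketing Approval Extension: 2472 days claimed exceeds the 1879-day cap, so +1879 days → 15 August 2039.
Expiry of referenced patent QN-396046:
  Base: filing + 24 years → 14 November 2033.
  Opposition Stay Credit: +612 days → 19 July 2035.
Terminal disclaimer: QN-871343 expires on the earlier of 15 August 2039 and 19 July 2035.

2035-07-19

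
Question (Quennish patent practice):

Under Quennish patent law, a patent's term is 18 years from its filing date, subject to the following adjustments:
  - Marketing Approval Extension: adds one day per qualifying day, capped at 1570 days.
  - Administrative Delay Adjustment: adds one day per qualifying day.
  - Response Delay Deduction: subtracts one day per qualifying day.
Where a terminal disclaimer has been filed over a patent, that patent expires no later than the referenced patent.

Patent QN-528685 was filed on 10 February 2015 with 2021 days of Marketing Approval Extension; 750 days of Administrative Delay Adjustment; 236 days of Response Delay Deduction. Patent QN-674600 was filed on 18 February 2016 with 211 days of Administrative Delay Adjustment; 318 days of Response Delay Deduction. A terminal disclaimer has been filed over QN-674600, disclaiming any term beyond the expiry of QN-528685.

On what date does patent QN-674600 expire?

Natural term of QN-674600:
  Base: filing + 18 years → 18 February 2034.
  Administrative Delay Adjustment: +211 days → 17 September 2034.
  Response Delay Deduction: −318 days → 3 November 2033.
Expiry of referenced patent QN-528685:
  Base: filing + 18 years → 10 February 2033.
  Marketing Approval Extension: 2021 days claimed exceeds the 1570-day cap, so +1570 days → 30 May 2037.
  Administrative Delay Adjustment: +750 days → 19 June 2039.
  Response Delay Deduction: −236 days → 26 October 2038.
Terminal disclaimer: QN-674600 expires on the earlier of 3 November 2033 and 26 October 2038.

2033-11-03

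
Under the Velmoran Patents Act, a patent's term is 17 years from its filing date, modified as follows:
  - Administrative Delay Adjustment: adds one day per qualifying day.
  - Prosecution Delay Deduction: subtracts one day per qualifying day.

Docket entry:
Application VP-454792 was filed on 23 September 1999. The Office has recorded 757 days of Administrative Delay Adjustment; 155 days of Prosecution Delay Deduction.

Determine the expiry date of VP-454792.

May 18, 2018

Base term: filing date + 17 years → 23 September 2016.
Administrative Delay Adjustment: +757 days → 20 October 2018.
Prosecution Delay Deduction: −155 days → 18 May 2018.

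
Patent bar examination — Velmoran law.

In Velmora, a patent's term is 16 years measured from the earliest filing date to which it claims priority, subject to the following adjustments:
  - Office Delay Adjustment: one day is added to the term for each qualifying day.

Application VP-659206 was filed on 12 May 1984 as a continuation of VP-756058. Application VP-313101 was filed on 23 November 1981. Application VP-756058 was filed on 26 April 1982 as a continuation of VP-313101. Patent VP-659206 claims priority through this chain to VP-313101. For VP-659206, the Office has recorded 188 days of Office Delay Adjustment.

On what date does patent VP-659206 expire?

May 30, 1998

Earliest priority filing: 23 November 1981.
Base term: 23 November 1981 + 16 years → 23 November 1997.
Office Delay Adjustment: +188 days → 30 May 1998.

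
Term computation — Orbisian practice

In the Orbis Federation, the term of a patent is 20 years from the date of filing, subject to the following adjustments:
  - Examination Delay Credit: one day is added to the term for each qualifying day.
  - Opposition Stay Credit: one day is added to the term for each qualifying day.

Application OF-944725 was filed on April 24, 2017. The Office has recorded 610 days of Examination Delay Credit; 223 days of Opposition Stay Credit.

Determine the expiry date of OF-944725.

Base term: filing date + 20 years → 24 April 2037.
Examination Delay Credit: +610 days → 25 December 2038.
Opposition Stay Credit: +223 days → 5 August 2039.

2039-08-05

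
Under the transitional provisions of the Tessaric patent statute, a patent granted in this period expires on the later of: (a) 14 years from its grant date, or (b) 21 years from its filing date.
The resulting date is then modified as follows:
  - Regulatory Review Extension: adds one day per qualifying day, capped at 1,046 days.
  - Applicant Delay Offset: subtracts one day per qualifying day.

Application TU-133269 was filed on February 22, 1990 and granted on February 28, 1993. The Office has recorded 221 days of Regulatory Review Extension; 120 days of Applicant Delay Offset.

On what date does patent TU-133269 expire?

2011-06-03

(a) grant + 14 years → 28 February 2007.
(b) filing + 21 years → 22 February 2011.
Later of the two: 22 February 2011.
Regulatory Review Extension: 221 days (within the 1046-day cap) → +221 days → 1 October 2011.
Applicant Delay Offset: −120 days → 3 June 2011.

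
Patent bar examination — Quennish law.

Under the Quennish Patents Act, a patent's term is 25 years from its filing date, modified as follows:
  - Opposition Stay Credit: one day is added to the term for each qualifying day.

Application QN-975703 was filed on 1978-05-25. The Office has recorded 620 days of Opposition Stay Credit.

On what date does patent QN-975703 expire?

February 3, 2005

Base term: filing date + 25 years → 25 May 2003.
Opposition Stay Credit: +620 days → 3 February 2005.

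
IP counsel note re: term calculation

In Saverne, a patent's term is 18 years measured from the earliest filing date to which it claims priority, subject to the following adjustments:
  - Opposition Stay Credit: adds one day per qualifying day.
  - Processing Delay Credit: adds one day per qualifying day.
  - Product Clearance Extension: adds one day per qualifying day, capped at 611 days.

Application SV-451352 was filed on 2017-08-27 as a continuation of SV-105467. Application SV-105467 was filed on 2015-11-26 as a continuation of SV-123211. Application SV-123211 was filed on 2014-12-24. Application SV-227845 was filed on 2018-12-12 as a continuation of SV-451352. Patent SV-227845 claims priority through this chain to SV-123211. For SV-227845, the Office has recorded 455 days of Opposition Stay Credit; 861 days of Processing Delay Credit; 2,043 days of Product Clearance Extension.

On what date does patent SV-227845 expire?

2038-04-04

Earliest priority filing: 24 December 2014.
Base term: 24 December 2014 + 18 years → 24 December 2032.
Opposition Stay Credit: +455 days → 24 March 2034.
Processing Delay Credit: +861 days → 1 August 2036.
Product Clearance Extension: 2043 days claimed exceeds the 611-day cap, so +611 days → 4 April 2038.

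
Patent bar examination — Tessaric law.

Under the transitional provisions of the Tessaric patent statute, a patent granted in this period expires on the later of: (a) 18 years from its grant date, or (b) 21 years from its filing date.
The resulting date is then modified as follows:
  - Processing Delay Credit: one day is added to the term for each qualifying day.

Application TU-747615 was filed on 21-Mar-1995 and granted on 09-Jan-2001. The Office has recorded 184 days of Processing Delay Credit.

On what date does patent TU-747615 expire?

(a) grant + 18 years → 9 January 2019.
(b) filing + 21 years → 21 March 2016.
Later of the two: 9 January 2019.
Processing Delay Credit: +184 days → 12 July 2019.

July 12, 2019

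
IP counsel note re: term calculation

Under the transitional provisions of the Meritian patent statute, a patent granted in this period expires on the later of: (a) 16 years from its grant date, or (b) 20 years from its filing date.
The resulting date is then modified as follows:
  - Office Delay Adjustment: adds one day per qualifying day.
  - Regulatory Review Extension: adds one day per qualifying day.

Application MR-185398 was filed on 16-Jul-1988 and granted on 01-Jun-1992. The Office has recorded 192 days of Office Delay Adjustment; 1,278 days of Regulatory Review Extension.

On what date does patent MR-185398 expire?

(a) grant + 16 years → 1 June 2008.
(b) filing + 20 years → 16 July 2008.
Later of the two: 16 July 2008.
Office Delay Adjustment: +192 days → 24 January 2009.
Regulatory Review Extension: +1278 days → 25 July 2012.

2012-07-25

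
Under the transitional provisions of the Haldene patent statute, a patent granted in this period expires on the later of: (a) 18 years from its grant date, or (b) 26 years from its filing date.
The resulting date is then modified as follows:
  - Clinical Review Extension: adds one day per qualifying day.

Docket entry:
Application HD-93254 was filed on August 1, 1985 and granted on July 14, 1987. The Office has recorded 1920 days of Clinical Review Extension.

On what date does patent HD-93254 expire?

(a) grant + 18 years → 14 July 2005.
(b) filing + 26 years → 1 August 2011.
Later of the two: 1 August 2011.
Clinical Review Extension: +1920 days → 2 November 2016.

November 2, 2016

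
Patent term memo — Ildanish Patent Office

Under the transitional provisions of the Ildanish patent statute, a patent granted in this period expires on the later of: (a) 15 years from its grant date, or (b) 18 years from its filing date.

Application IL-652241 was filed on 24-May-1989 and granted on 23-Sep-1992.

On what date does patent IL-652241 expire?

2007-09-23

(a) grant + 15 years → 23 September 2007.
(b) filing + 18 years → 24 May 2007.
Later of the two: 23 September 2007.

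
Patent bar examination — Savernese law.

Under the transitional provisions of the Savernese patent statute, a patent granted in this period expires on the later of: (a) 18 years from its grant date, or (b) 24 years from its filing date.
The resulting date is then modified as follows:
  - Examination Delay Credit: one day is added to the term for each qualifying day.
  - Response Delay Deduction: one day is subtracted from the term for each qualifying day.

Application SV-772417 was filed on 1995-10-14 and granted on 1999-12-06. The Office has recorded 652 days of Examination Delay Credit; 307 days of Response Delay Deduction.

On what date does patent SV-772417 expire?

September 23, 2020

(a) grant + 18 years → 6 December 2017.
(b) filing + 24 years → 14 October 2019.
Later of the two: 14 October 2019.
Examination Delay Credit: +652 days → 27 July 2021.
Response Delay Deduction: −307 days → 23 September 2020.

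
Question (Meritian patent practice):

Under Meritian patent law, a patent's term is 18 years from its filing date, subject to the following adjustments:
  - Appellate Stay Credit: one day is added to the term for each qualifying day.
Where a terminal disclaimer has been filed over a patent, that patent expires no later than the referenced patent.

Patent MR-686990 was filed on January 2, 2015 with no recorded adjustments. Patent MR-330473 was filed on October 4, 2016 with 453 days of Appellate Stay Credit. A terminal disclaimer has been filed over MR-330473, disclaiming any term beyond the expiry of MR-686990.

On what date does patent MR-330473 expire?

Natural term of MR-330473:
  Base: filing + 18 years → 4 October 2034.
  Appellate Stay Credit: +453 days → 31 December 2035.
Expiry of referenced patent MR-686990:
  Base: filing + 18 years → 2 January 2033.
Terminal disclaimer: MR-330473 expires on the earlier of 31 December 2035 and 2 January 2033.

2033-01-02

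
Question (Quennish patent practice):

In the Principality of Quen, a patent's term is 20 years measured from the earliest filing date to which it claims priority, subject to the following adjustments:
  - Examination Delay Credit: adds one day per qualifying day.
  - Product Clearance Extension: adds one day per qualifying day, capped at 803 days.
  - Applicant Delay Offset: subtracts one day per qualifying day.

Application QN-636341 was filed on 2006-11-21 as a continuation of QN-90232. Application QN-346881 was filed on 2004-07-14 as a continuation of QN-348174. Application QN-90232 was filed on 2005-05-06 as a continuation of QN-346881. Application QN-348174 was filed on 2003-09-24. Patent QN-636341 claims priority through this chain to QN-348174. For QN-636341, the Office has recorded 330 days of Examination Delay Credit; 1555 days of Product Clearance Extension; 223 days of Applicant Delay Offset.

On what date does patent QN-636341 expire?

2026-03-22

Earliest priority filing: 24 September 2003.
Base term: 24 September 2003 + 20 years → 24 September 2023.
Examination Delay Credit: +330 days → 19 August 2024.
Product Clearance Extension: 1555 days claimed exceeds the 803-day cap, so +803 days → 31 October 2026.
Applicant Delay Offset: −223 days → 22 March 2026.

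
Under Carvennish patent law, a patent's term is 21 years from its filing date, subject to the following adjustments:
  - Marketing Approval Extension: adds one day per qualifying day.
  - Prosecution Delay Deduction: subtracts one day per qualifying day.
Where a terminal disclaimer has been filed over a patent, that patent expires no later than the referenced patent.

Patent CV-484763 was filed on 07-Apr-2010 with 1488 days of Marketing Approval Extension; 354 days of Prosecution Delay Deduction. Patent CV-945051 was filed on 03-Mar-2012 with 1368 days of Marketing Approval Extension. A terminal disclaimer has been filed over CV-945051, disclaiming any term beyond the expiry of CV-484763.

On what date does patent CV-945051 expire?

2034-05-15

Natural term of CV-945051:
  Base: filing + 21 years → 3 March 2033.
  Marketing Approval Extension: +1368 days → 30 November 2036.
Expiry of referenced patent CV-484763:
  Base: filing + 21 years → 7 April 2031.
  Marketing Approval Extension: +1488 days → 4 May 2035.
  Prosecution Delay Deduction: −354 days → 15 May 2034.
Terminal disclaimer: CV-945051 expires on the earlier of 30 November 2036 and 15 May 2034.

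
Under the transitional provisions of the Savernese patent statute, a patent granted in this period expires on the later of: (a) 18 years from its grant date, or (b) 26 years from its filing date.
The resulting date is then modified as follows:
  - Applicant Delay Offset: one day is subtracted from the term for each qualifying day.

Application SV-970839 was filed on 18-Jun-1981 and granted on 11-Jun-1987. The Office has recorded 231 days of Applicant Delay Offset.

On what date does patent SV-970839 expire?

(a) grant + 18 years → 11 June 2005.
(b) filing + 26 years → 18 June 2007.
Later of the two: 18 June 2007.
Applicant Delay Offset: −231 days → 30 October 2006.

October 30, 2006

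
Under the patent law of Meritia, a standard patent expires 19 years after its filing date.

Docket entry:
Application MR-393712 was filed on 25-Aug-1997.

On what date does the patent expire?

Filing date + 19 years → 25 August 2016.

2016-08-25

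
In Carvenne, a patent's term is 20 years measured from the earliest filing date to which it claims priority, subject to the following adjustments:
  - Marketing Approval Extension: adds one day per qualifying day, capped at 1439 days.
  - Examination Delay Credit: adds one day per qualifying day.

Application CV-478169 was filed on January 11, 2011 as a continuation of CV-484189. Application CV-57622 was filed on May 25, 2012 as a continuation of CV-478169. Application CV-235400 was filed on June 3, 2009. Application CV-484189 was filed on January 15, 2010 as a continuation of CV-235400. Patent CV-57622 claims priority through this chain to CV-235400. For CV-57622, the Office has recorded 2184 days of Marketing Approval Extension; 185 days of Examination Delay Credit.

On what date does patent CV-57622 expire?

Earliest priority filing: 3 June 2009.
Base term: 3 June 2009 + 20 years → 3 June 2029.
Marketing Approval Extension: 2184 days claimed exceeds the 1439-day cap, so +1439 days → 12 May 2033.
Examination Delay Credit: +185 days → 13 November 2033.

November 13, 2033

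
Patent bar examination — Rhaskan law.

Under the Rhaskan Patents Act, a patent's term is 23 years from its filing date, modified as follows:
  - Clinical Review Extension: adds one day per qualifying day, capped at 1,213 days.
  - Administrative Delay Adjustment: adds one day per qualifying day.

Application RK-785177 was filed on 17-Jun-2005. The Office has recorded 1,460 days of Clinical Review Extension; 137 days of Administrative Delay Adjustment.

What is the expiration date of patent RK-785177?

Base term: filing date + 23 years → 17 June 2028.
Clinical Review Extension: 1460 days claimed exceeds the 1213-day cap, so +1213 days → 13 October 2031.
Administrative Delay Adjustment: +137 days → 27 February 2032.

2032-02-27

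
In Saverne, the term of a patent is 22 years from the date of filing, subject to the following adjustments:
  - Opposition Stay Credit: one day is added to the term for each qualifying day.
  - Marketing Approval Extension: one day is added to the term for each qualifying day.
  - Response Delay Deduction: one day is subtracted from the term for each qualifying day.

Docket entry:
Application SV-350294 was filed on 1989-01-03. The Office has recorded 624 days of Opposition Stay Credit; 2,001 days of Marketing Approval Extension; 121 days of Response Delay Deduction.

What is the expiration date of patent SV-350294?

Base term: filing date + 22 years → 3 January 2011.
Opposition Stay Credit: +624 days → 18 September 2012.
Marketing Approval Extension: +2001 days → 12 March 2018.
Response Delay Deduction: −121 days → 11 November 2017.

2017-11-11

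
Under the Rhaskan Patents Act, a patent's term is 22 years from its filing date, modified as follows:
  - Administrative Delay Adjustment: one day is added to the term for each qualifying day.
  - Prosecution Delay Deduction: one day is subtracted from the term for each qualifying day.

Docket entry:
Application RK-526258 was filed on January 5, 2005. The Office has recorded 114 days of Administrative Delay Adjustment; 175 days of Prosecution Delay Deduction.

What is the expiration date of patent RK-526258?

November 5, 2026

Base term: filing date + 22 years → 5 January 2027.
Administrative Delay Adjustment: +114 days → 29 April 2027.
Prosecution Delay Deduction: −175 days → 5 November 2026.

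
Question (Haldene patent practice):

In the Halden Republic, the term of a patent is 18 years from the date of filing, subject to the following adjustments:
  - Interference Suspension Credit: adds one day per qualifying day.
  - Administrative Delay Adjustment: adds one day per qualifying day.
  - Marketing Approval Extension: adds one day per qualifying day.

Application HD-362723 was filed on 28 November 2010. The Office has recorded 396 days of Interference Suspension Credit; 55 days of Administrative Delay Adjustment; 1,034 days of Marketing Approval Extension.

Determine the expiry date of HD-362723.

December 22, 2032

Base term: filing date + 18 years → 28 November 2028.
Interference Suspension Credit: +396 days → 29 December 2029.
Administrative Delay Adjustment: +55 days → 22 February 2030.
Marketing Approval Extension: +1034 days → 22 December 2032.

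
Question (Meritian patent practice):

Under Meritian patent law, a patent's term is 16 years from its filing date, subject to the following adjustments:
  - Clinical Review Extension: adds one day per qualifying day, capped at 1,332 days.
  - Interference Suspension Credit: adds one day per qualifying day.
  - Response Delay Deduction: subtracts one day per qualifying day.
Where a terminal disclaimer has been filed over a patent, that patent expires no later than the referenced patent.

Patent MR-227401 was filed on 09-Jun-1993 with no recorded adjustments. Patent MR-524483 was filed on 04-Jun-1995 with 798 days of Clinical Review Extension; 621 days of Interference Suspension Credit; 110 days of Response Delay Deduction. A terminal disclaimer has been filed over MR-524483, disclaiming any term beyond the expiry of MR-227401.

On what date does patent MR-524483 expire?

Natural term of MR-524483:
  Base: filing + 16 years → 4 June 2011.
  Clinical Review Extension: 798 days (within the 1332-day cap) → +798 days → 10 August 2013.
  Interference Suspension Credit: +621 days → 23 April 2015.
  Response Delay Deduction: −110 days → 3 January 2015.
Expiry of referenced patent MR-227401:
  Base: filing + 16 years → 9 June 2009.
Terminal disclaimer: MR-524483 expires on the earlier of 3 January 2015 and 9 June 2009.

2009-06-09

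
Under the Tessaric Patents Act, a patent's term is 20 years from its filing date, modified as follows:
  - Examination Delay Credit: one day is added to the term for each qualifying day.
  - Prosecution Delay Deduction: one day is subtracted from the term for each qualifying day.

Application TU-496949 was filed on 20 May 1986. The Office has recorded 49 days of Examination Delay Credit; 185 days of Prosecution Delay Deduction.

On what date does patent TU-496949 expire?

Base term: filing date + 20 years → 20 May 2006.
Examination Delay Credit: +49 days → 8 July 2006.
Prosecution Delay Deduction: −185 days → 4 January 2006.

2006-01-04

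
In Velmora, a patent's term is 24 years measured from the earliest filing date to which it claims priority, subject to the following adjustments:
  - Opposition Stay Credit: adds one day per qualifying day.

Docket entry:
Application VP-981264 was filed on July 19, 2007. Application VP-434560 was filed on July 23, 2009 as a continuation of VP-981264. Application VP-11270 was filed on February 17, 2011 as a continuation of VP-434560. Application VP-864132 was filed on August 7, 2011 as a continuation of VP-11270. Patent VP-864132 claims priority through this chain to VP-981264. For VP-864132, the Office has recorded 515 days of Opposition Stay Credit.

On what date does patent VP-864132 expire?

December 15, 2032

Earliest priority filing: 19 July 2007.
Base term: 19 July 2007 + 24 years → 19 July 2031.
Opposition Stay Credit: +515 days → 15 December 2032.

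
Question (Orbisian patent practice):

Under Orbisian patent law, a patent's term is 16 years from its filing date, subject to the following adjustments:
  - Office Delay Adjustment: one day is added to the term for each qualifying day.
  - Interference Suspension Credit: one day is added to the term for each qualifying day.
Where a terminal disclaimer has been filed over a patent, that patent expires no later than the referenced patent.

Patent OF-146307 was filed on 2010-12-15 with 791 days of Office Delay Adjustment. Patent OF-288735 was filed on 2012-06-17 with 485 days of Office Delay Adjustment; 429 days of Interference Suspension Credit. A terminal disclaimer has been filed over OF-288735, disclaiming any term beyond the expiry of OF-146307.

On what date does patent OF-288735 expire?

Natural term of OF-288735:
  Base: filing + 16 years → 17 June 2028.
  Office Delay Adjustment: +485 days → 15 October 2029.
  Interference Suspension Credit: +429 days → 18 December 2030.
Expiry of referenced patent OF-146307:
  Base: filing + 16 years → 15 December 2026.
  Office Delay Adjustment: +791 days → 13 February 2029.
Terminal disclaimer: OF-288735 expires on the earlier of 18 December 2030 and 13 February 2029.

2029-02-13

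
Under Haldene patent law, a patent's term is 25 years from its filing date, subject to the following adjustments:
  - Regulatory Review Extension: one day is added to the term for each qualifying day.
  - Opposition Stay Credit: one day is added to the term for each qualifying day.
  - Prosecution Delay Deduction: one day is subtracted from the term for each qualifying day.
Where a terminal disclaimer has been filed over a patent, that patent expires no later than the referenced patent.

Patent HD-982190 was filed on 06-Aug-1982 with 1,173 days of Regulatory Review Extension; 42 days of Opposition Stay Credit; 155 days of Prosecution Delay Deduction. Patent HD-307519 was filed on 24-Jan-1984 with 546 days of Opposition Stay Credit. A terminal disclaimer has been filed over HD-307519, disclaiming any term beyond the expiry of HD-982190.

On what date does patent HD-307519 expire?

July 1, 2010

Natural term of HD-307519:
  Base: filing + 25 years → 24 January 2009.
  Opposition Stay Credit: +546 days → 24 July 2010.
Expiry of referenced patent HD-982190:
  Base: filing + 25 years → 6 August 2007.
  Regulatory Review Extension: +1173 days → 22 October 2010.
  Opposition Stay Credit: +42 days → 3 December 2010.
  Prosecution Delay Deduction: −155 days → 1 July 2010.
Terminal disclaimer: HD-307519 expires on the earlier of 24 July 2010 and 1 July 2010.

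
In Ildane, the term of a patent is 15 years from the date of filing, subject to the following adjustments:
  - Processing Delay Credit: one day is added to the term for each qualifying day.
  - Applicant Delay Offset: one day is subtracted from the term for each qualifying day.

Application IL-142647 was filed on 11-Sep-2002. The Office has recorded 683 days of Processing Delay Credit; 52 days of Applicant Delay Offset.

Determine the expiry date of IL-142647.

Base term: filing date + 15 years → 11 September 2017.
Processing Delay Credit: +683 days → 26 July 2019.
Applicant Delay Offset: −52 days → 4 June 2019.

June 4, 2019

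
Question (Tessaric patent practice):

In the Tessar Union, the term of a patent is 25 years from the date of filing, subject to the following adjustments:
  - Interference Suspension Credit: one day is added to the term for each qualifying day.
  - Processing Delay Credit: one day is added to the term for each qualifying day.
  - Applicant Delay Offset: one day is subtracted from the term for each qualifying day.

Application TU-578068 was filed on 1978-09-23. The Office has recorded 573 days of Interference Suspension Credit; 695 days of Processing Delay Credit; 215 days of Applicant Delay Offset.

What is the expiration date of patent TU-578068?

2006-08-11

Base term: filing date + 25 years → 23 September 2003.
Interference Suspension Credit: +573 days → 18 April 2005.
Processing Delay Credit: +695 days → 14 March 2007.
Applicant Delay Offset: −215 days → 11 August 2006.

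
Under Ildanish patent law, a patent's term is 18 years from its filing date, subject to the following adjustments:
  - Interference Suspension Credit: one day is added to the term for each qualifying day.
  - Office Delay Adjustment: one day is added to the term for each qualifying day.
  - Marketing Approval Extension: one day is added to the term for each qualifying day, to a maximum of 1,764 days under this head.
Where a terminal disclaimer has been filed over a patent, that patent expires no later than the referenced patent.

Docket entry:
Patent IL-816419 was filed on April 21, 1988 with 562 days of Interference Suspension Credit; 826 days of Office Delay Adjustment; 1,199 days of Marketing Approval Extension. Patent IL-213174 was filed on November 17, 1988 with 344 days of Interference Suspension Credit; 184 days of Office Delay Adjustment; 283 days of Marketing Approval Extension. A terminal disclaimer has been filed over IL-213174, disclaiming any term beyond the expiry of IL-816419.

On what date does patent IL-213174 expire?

Natural term of IL-213174:
  Base: filing + 18 years → 17 November 2006.
  Interference Suspension Credit: +344 days → 27 October 2007.
  Office Delay Adjustment: +184 days → 28 April 2008.
  Marketing Approval Extension: 283 days (within the 1764-day cap) → +283 days → 5 February 2009.
Expiry of referenced patent IL-816419:
  Base: filing + 18 years → 21 April 2006.
  Interference Suspension Credit: +562 days → 4 November 2007.
  Office Delay Adjustment: +826 days → 7 February 2010.
  Marketing Approval Extension: 1199 days (within the 1764-day cap) → +1199 days → 21 May 2013.
Terminal disclaimer: IL-213174 expires on the earlier of 5 February 2009 and 21 May 2013.

February 5, 2009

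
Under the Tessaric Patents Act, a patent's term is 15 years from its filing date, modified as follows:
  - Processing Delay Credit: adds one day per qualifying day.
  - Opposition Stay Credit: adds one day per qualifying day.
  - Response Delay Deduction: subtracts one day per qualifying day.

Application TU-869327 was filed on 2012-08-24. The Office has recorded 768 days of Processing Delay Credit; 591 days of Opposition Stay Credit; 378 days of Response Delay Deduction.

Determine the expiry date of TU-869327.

2030-05-01

Base term: filing date + 15 years → 24 August 2027.
Processing Delay Credit: +768 days → 30 September 2029.
Opposition Stay Credit: +591 days → 14 May 2031.
Response Delay Deduction: −378 days → 1 May 2030.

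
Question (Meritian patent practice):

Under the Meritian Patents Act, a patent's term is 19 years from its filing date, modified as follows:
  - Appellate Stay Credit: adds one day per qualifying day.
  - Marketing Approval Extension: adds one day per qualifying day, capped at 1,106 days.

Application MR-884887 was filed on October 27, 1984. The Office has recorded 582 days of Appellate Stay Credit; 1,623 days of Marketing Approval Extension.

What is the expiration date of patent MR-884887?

Base term: filing date + 19 years → 27 October 2003.
Appellate Stay Credit: +582 days → 31 May 2005.
Marketing Approval Extension: 1623 days claimed exceeds the 1106-day cap, so +1106 days → 10 June 2008.

2008-06-10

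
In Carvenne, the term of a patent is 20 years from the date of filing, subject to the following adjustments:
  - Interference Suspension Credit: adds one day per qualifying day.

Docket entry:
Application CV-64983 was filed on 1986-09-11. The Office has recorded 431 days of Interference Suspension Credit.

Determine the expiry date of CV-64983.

Base term: filing date + 20 years → 11 September 2006.
Interference Suspension Credit: +431 days → 16 November 2007.

November 16, 2007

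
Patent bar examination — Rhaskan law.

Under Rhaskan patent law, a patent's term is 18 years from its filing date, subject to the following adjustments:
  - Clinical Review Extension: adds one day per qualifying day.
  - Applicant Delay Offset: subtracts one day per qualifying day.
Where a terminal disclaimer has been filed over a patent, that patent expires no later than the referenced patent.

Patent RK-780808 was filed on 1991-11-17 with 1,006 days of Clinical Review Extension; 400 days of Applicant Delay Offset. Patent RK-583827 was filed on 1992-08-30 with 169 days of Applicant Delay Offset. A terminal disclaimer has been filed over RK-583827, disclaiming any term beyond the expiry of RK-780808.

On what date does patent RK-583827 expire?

Natural term of RK-583827:
  Base: filing + 18 years → 30 August 2010.
  Applicant Delay Offset: −169 days → 14 March 2010.
Expiry of referenced patent RK-780808:
  Base: filing + 18 years → 17 November 2009.
  Clinical Review Extension: +1006 days → 19 August 2012.
  Applicant Delay Offset: −400 days → 16 July 2011.
Terminal disclaimer: RK-583827 expires on the earlier of 14 March 2010 and 16 July 2011.

March 14, 2010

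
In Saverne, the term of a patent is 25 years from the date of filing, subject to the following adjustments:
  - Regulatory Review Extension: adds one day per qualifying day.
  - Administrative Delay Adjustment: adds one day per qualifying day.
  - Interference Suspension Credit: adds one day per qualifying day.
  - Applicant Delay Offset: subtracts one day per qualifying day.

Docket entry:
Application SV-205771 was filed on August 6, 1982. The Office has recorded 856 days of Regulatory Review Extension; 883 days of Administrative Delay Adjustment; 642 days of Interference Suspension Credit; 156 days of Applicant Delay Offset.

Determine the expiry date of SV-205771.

2013-09-08

Base term: filing date + 25 years → 6 August 2007.
Regulatory Review Extension: +856 days → 9 December 2009.
Administrative Delay Adjustment: +883 days → 10 May 2012.
Interference Suspension Credit: +642 days → 11 February 2014.
Applicant Delay Offset: −156 days → 8 September 2013.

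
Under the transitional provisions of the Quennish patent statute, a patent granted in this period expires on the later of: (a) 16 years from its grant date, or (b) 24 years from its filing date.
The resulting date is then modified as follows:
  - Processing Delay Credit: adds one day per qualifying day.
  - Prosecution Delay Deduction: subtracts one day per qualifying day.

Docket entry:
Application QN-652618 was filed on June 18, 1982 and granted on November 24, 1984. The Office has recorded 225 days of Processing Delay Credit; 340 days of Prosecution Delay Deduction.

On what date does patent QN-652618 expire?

2006-02-23

(a) grant + 16 years → 24 November 2000.
(b) filing + 24 years → 18 June 2006.
Later of the two: 18 June 2006.
Processing Delay Credit: +225 days → 29 January 2007.
Prosecution Delay Deduction: −340 days → 23 February 2006.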